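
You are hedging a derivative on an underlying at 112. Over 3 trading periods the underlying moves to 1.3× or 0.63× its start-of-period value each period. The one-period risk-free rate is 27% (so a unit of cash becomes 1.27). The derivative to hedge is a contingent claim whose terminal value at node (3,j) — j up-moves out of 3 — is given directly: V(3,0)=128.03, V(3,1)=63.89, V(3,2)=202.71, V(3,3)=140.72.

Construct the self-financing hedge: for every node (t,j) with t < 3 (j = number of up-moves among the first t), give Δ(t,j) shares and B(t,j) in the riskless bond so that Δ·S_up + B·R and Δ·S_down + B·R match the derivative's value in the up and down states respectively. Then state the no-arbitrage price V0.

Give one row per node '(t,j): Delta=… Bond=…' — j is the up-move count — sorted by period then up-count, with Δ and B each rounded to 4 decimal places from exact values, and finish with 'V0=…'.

Under the risk-neutral measure, an up-move has probability p* = (R−d)/(u−d) = 0.9552 and values discount at R = 1.27.
Terminal payoffs: V(3,0)=128.0300, V(3,1)=63.8900, V(3,2)=202.7100, V(3,3)=140.7200
(2,0): S=44.4528. Δ = (V_up−V_dn)/(S_up−S_dn) = (63.8900−128.0300)/(57.7886−28.0053) = -2.1536. V = [p*·63.8900 + (1−p*)·128.0300]/1.27 = 52.5685. B = V − Δ·S = 148.2998.
(2,1): S=91.7280. Δ = (V_up−V_dn)/(S_up−S_dn) = (202.7100−63.8900)/(119.2464−57.7886) = 2.2588. V = [p*·202.7100 + (1−p*)·63.8900]/1.27 = 154.7198. B = V − Δ·S = -52.4742.
(2,2): S=189.2800. Δ = (V_up−V_dn)/(S_up−S_dn) = (140.7200−202.7100)/(246.0640−119.2464) = -0.4888. V = [p*·140.7200 + (1−p*)·202.7100]/1.27 = 112.9887. B = V − Δ·S = 205.5111.
(1,0): S=70.5600. Δ = (V_up−V_dn)/(S_up−S_dn) = (154.7198−52.5685)/(91.7280−44.4528) = 2.1608. V = [p*·154.7198 + (1−p*)·52.5685]/1.27 = 118.2251. B = V − Δ·S = -34.2396.
(1,1): S=145.6000. Δ = (V_up−V_dn)/(S_up−S_dn) = (112.9887−154.7198)/(189.2800−91.7280) = -0.4278. V = [p*·112.9887 + (1−p*)·154.7198]/1.27 = 90.4388. B = V − Δ·S = 152.7240.
(0,0): S=112.0000. Δ = (V_up−V_dn)/(S_up−S_dn) = (90.4388−118.2251)/(145.6000−70.5600) = -0.3703. V = [p*·90.4388 + (1−p*)·118.2251]/1.27 = 72.1913. B = V − Δ·S = 113.6634.
Each (Δ,B) replicates both successor values, so the strategy is self-financing and V0 is arbitrage-free.

(0,0): Delta=-0.3703 Bond=113.6634
(1,0): Delta=2.1608 Bond=-34.2396
(1,1): Delta=-0.4278 Bond=152.7240
(2,0): Delta=-2.1536 Bond=148.2998
(2,1): Delta=2.2588 Bond=-52.4742
(2,2): Delta=-0.4888 Bond=205.5111
V0=72.1913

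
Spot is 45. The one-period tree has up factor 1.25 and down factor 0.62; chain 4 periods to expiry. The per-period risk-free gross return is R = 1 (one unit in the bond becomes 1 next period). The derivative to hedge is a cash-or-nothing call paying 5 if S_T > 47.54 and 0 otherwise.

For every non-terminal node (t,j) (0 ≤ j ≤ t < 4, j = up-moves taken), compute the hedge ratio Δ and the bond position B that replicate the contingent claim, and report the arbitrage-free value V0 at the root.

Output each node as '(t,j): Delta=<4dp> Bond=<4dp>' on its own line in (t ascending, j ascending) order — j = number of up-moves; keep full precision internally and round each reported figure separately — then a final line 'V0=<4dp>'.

Under the risk-neutral measure, an up-move has probability p* = (R−d)/(u−d) = 0.6032 and values discount at R = 1.
Terminal values V(4,·): V(4,0)=0.0000, V(4,1)=0.0000, V(4,2)=0.0000, V(4,3)=5.0000, V(4,4)=5.0000
Node (3,0) S=10.7248: V=(p*·0.0000+(1−p*)·0.0000)/1=0.0000; Δ=(0.0000−0.0000)/(13.4060−6.6494)=0.0000; B=V−Δ·S=0.0000
Node (3,1) S=21.6225: V=(p*·0.0000+(1−p*)·0.0000)/1=0.0000; Δ=(0.0000−0.0000)/(27.0281−13.4060)=0.0000; B=V−Δ·S=0.0000
Node (3,2) S=43.5938: V=(p*·5.0000+(1−p*)·0.0000)/1=3.0159; Δ=(5.0000−0.0000)/(54.4922−27.0281)=0.1821; B=V−Δ·S=-4.9206
Node (3,3) S=87.8906: V=(p*·5.0000+(1−p*)·5.0000)/1=5.0000; Δ=(5.0000−5.0000)/(109.8633−54.4922)=0.0000; B=V−Δ·S=5.0000
Node (2,0) S=17.2980: V=(p*·0.0000+(1−p*)·0.0000)/1=0.0000; Δ=(0.0000−0.0000)/(21.6225−10.7248)=0.0000; B=V−Δ·S=0.0000
Node (2,1) S=34.8750: V=(p*·3.0159+(1−p*)·0.0000)/1=1.8191; Δ=(3.0159−0.0000)/(43.5938−21.6225)=0.1373; B=V−Δ·S=-2.9680
Node (2,2) S=70.3125: V=(p*·5.0000+(1−p*)·3.0159)/1=4.2126; Δ=(5.0000−3.0159)/(87.8906−43.5938)=0.0448; B=V−Δ·S=1.0632
Node (1,0) S=27.9000: V=(p*·1.8191+(1−p*)·0.0000)/1=1.0972; Δ=(1.8191−0.0000)/(34.8750−17.2980)=0.1035; B=V−Δ·S=-1.7902
Node (1,1) S=56.2500: V=(p*·4.2126+(1−p*)·1.8191)/1=3.2628; Δ=(4.2126−1.8191)/(70.3125−34.8750)=0.0675; B=V−Δ·S=-0.5365
Node (0,0) S=45.0000: V=(p*·3.2628+(1−p*)·1.0972)/1=2.4035; Δ=(3.2628−1.0972)/(56.2500−27.9000)=0.0764; B=V−Δ·S=-1.0340
Self-financing check: at every node Δ·S+B equals the discounted successor values.

(0,0): Delta=0.0764 Bond=-1.0340
(1,0): Delta=0.1035 Bond=-1.7902
(1,1): Delta=0.0675 Bond=-0.5365
(2,0): Delta=0.0000 Bond=0.0000
(2,1): Delta=0.1373 Bond=-2.9680
(2,2): Delta=0.0448 Bond=1.0632
(3,0): Delta=0.0000 Bond=0.0000
(3,1): Delta=0.0000 Bond=0.0000
(3,2): Delta=0.1821 Bond=-4.9206
(3,3): Delta=0.0000 Bond=5.0000
V0=2.4035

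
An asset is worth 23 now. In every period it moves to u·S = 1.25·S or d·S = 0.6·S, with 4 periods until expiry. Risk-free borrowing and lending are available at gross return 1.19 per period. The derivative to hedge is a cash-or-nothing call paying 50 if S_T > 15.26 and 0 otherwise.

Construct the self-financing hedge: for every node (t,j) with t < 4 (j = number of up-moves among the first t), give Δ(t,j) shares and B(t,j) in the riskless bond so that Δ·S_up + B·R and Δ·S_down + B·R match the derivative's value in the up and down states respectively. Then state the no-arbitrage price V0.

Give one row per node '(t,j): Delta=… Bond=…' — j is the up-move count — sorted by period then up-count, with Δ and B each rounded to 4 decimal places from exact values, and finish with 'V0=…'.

(0,0): Delta=0.4528 Bond=13.3954
(1,0): Delta=3.2431 Bond=-22.5655
(1,1): Delta=0.3166 Bond=19.8563
(2,0): Delta=0.0000 Bond=0.0000
(2,1): Delta=3.4014 Bond=-29.5837
(2,2): Delta=0.1660 Bond=29.0405
(3,0): Delta=0.0000 Bond=0.0000
(3,1): Delta=0.0000 Bond=0.0000
(3,2): Delta=3.5674 Bond=-38.7847
(3,3): Delta=0.0000 Bond=42.0168
V0=23.8102

The replicating-portfolio and risk-neutral prices coincide; use p* = (1.19−0.6)/(1.25−0.6) = 0.9077 for the latter.
Terminal values V(4,·): V(4,0)=0.0000, V(4,1)=0.0000, V(4,2)=0.0000, V(4,3)=50.0000, V(4,4)=50.0000
Node (3,0) S=4.9680: V=(p*·0.0000+(1−p*)·0.0000)/1.19=0.0000; Δ=(0.0000−0.0000)/(6.2100−2.9808)=0.0000; B=V−Δ·S=0.0000
Node (3,1) S=10.3500: V=(p*·0.0000+(1−p*)·0.0000)/1.19=0.0000; Δ=(0.0000−0.0000)/(12.9375−6.2100)=0.0000; B=V−Δ·S=0.0000
Node (3,2) S=21.5625: V=(p*·50.0000+(1−p*)·0.0000)/1.19=38.1383; Δ=(50.0000−0.0000)/(26.9531−12.9375)=3.5674; B=V−Δ·S=-38.7847
Node (3,3) S=44.9219: V=(p*·50.0000+(1−p*)·50.0000)/1.19=42.0168; Δ=(50.0000−50.0000)/(56.1523−26.9531)=0.0000; B=V−Δ·S=42.0168
Node (2,0) S=8.2800: V=(p*·0.0000+(1−p*)·0.0000)/1.19=0.0000; Δ=(0.0000−0.0000)/(10.3500−4.9680)=0.0000; B=V−Δ·S=0.0000
Node (2,1) S=17.2500: V=(p*·38.1383+(1−p*)·0.0000)/1.19=29.0906; Δ=(38.1383−0.0000)/(21.5625−10.3500)=3.4014; B=V−Δ·S=-29.5837
Node (2,2) S=35.9375: V=(p*·42.0168+(1−p*)·38.1383)/1.19=35.0074; Δ=(42.0168−38.1383)/(44.9219−21.5625)=0.1660; B=V−Δ·S=29.0405
Node (1,0) S=13.8000: V=(p*·29.0906+(1−p*)·0.0000)/1.19=22.1894; Δ=(29.0906−0.0000)/(17.2500−8.2800)=3.2431; B=V−Δ·S=-22.5655
Node (1,1) S=28.7500: V=(p*·35.0074+(1−p*)·29.0906)/1.19=28.9590; Δ=(35.0074−29.0906)/(35.9375−17.2500)=0.3166; B=V−Δ·S=19.8563
Node (0,0) S=23.0000: V=(p*·28.9590+(1−p*)·22.1894)/1.19=23.8102; Δ=(28.9590−22.1894)/(28.7500−13.8000)=0.4528; B=V−Δ·S=13.3954
Root portfolio cost Δ·23+B reproduces V0=23.8102.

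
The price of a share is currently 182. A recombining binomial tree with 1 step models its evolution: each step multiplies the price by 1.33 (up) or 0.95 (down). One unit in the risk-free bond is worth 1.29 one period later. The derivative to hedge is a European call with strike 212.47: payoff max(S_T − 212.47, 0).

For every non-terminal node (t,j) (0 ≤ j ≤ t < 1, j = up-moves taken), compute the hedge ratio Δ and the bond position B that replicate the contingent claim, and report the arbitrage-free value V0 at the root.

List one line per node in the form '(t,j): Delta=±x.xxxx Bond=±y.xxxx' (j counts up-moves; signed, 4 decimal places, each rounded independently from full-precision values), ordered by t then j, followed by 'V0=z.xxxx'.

(0,0): Delta=0.4278 Bond=-57.3450
V0=20.5235

The replicating-portfolio and risk-neutral prices coincide; use p* = (1.29−0.95)/(1.33−0.95) = 0.8947 for the latter.
Terminal values V(1,·): V(1,0)=0.0000, V(1,1)=29.5900
Node (0,0) S=182.0000: V=(p*·29.5900+(1−p*)·0.0000)/1.29=20.5235; Δ=(29.5900−0.0000)/(242.0600−172.9000)=0.4278; B=V−Δ·S=-57.3450
The time-0 hedge costs 20.5235, which is the no-arbitrage price.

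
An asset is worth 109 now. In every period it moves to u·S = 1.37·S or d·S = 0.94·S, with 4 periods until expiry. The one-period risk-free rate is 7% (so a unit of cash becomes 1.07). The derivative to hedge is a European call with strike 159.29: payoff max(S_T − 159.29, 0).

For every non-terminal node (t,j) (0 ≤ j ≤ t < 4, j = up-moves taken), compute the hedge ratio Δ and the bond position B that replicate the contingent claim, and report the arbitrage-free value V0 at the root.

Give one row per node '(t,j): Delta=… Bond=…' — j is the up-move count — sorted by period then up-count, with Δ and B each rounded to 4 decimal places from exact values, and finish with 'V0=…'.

Risk-neutral probability p* = (R−d)/(u−d) = (1.07−0.94)/(1.37−0.94) = 0.3023.
At expiry t=4: V(4,0)=0.0000, V(4,1)=0.0000, V(4,2)=21.4787, V(4,3)=104.1708, V(4,4)=224.6901
Node (3,0) S=90.5337: V=(p*·0.0000+(1−p*)·0.0000)/1.07=0.0000; Δ=(0.0000−0.0000)/(124.0311−85.1016)=0.0000; B=V−Δ·S=0.0000
Node (3,1) S=131.9480: V=(p*·21.4787+(1−p*)·0.0000)/1.07=6.0688; Δ=(21.4787−0.0000)/(180.7687−124.0311)=0.3786; B=V−Δ·S=-43.8818
Node (3,2) S=192.3072: V=(p*·104.1708+(1−p*)·21.4787)/1.07=43.4380; Δ=(104.1708−21.4787)/(263.4608−180.7687)=1.0000; B=V−Δ·S=-148.8692
Node (3,3) S=280.2775: V=(p*·224.6901+(1−p*)·104.1708)/1.07=131.4083; Δ=(224.6901−104.1708)/(383.9801−263.4608)=1.0000; B=V−Δ·S=-148.8692
Node (2,0) S=96.3124: V=(p*·6.0688+(1−p*)·0.0000)/1.07=1.7147; Δ=(6.0688−0.0000)/(131.9480−90.5337)=0.1465; B=V−Δ·S=-12.3987
Node (2,1) S=140.3702: V=(p*·43.4380+(1−p*)·6.0688)/1.07=16.2303; Δ=(43.4380−6.0688)/(192.3072−131.9480)=0.6191; B=V−Δ·S=-70.6749
Node (2,2) S=204.5821: V=(p*·131.4083+(1−p*)·43.4380)/1.07=65.4520; Δ=(131.4083−43.4380)/(280.2775−192.3072)=1.0000; B=V−Δ·S=-139.1301
Node (1,0) S=102.4600: V=(p*·16.2303+(1−p*)·1.7147)/1.07=5.7039; Δ=(16.2303−1.7147)/(140.3702−96.3124)=0.3295; B=V−Δ·S=-28.0533
Node (1,1) S=149.3300: V=(p*·65.4520+(1−p*)·16.2303)/1.07=29.0760; Δ=(65.4520−16.2303)/(204.5821−140.3702)=0.7666; B=V−Δ·S=-85.3931
Node (0,0) S=109.0000: V=(p*·29.0760+(1−p*)·5.7039)/1.07=11.9345; Δ=(29.0760−5.7039)/(149.3300−102.4600)=0.4987; B=V−Δ·S=-42.4193
Check: Δ(0,0)·S0 + B(0,0) = 11.9345 = V0.

(0,0): Delta=0.4987 Bond=-42.4193
(1,0): Delta=0.3295 Bond=-28.0533
(1,1): Delta=0.7666 Bond=-85.3931
(2,0): Delta=0.1465 Bond=-12.3987
(2,1): Delta=0.6191 Bond=-70.6749
(2,2): Delta=1.0000 Bond=-139.1301
(3,0): Delta=0.0000 Bond=0.0000
(3,1): Delta=0.3786 Bond=-43.8818
(3,2): Delta=1.0000 Bond=-148.8692
(3,3): Delta=1.0000 Bond=-148.8692
V0=11.9345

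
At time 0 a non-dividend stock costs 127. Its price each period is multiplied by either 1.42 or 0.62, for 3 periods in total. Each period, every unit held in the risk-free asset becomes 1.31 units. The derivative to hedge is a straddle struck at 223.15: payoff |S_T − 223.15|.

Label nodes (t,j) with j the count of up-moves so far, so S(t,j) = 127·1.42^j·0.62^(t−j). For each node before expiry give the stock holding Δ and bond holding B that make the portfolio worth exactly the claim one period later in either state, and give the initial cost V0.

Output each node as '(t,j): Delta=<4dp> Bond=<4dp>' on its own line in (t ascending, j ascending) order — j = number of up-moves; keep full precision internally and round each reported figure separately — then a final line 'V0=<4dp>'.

Since d<R<u, set p* = (R−d)/(u−d) = 0.8625; price each node as the discounted p*-expectation of its children.
Payoff layer (t=3): V(3,0)=192.8823, V(3,1)=153.8273, V(3,2)=64.3787, V(3,3)=140.4876
(2,0): S=48.8188. Δ = (V_up−V_dn)/(S_up−S_dn) = (153.8273−192.8823)/(69.3227−30.2677) = -1.0000. V = [p*·153.8273 + (1−p*)·192.8823]/1.31 = 121.5247. B = V − Δ·S = 170.3435.
(2,1): S=111.8108. Δ = (V_up−V_dn)/(S_up−S_dn) = (64.3787−153.8273)/(158.7713−69.3227) = -1.0000. V = [p*·64.3787 + (1−p*)·153.8273]/1.31 = 58.5327. B = V − Δ·S = 170.3435.
(2,2): S=256.0828. Δ = (V_up−V_dn)/(S_up−S_dn) = (140.4876−64.3787)/(363.6376−158.7713) = 0.3715. V = [p*·140.4876 + (1−p*)·64.3787]/1.31 = 99.2539. B = V − Δ·S = 4.1178.
(1,0): S=78.7400. Δ = (V_up−V_dn)/(S_up−S_dn) = (58.5327−121.5247)/(111.8108−48.8188) = -1.0000. V = [p*·58.5327 + (1−p*)·121.5247]/1.31 = 51.2932. B = V − Δ·S = 130.0332.
(1,1): S=180.3400. Δ = (V_up−V_dn)/(S_up−S_dn) = (99.2539−58.5327)/(256.0828−111.8108) = 0.2823. V = [p*·99.2539 + (1−p*)·58.5327]/1.31 = 71.4922. B = V − Δ·S = 20.5907.
(0,0): S=127.0000. Δ = (V_up−V_dn)/(S_up−S_dn) = (71.4922−51.2932)/(180.3400−78.7400) = 0.1988. V = [p*·71.4922 + (1−p*)·51.2932]/1.31 = 52.4541. B = V − Δ·S = 27.2054.
Root portfolio cost Δ·127+B reproduces V0=52.4541.

(0,0): Delta=0.1988 Bond=27.2054
(1,0): Delta=-1.0000 Bond=130.0332
(1,1): Delta=0.2823 Bond=20.5907
(2,0): Delta=-1.0000 Bond=170.3435
(2,1): Delta=-1.0000 Bond=170.3435
(2,2): Delta=0.3715 Bond=4.1178
V0=52.4541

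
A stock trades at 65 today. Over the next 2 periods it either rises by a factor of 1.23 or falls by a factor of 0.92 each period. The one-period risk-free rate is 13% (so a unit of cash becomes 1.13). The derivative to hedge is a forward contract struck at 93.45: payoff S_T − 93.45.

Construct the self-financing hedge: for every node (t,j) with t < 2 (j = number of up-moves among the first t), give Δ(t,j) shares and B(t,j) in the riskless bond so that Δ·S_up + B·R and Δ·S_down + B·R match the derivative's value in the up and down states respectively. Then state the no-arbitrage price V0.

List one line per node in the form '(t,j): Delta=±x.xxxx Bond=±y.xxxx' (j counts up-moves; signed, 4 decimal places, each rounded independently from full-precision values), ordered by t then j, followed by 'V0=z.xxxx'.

Under the risk-neutral measure, an up-move has probability p* = (R−d)/(u−d) = 0.6774 and values discount at R = 1.13.
Terminal values V(2,·): V(2,0)=-38.4340, V(2,1)=-19.8960, V(2,2)=4.8885
(1,0): S=59.8000. Δ = (V_up−V_dn)/(S_up−S_dn) = (-19.8960−-38.4340)/(73.5540−55.0160) = 1.0000. V = [p*·-19.8960 + (1−p*)·-38.4340]/1.13 = -22.8991. B = V − Δ·S = -82.6991.
(1,1): S=79.9500. Δ = (V_up−V_dn)/(S_up−S_dn) = (4.8885−-19.8960)/(98.3385−73.5540) = 1.0000. V = [p*·4.8885 + (1−p*)·-19.8960]/1.13 = -2.7491. B = V − Δ·S = -82.6991.
(0,0): S=65.0000. Δ = (V_up−V_dn)/(S_up−S_dn) = (-2.7491−-22.8991)/(79.9500−59.8000) = 1.0000. V = [p*·-2.7491 + (1−p*)·-22.8991]/1.13 = -8.1851. B = V − Δ·S = -73.1851.
Check: Δ(0,0)·S0 + B(0,0) = -8.1851 = V0.

(0,0): Delta=1.0000 Bond=-73.1851
(1,0): Delta=1.0000 Bond=-82.6991
(1,1): Delta=1.0000 Bond=-82.6991
V0=-8.1851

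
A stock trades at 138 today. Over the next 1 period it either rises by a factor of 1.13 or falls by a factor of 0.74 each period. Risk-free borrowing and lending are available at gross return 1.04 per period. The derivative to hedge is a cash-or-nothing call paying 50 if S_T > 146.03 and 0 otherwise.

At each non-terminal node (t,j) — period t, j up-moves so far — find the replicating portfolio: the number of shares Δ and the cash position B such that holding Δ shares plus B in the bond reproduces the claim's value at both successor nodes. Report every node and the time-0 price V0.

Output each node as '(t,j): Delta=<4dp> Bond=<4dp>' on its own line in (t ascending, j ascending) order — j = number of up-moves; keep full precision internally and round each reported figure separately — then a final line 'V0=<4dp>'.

Risk-neutral probability p* = (R−d)/(u−d) = (1.04−0.74)/(1.13−0.74) = 0.7692.
Terminal values V(1,·): V(1,0)=0.0000, V(1,1)=50.0000
(0,0): S=138.0000. Δ = (V_up−V_dn)/(S_up−S_dn) = (50.0000−0.0000)/(155.9400−102.1200) = 0.9290. V = [p*·50.0000 + (1−p*)·0.0000]/1.04 = 36.9822. B = V − Δ·S = -91.2229.
Check: Δ(0,0)·S0 + B(0,0) = 36.9822 = V0.

(0,0): Delta=0.9290 Bond=-91.2229
V0=36.9822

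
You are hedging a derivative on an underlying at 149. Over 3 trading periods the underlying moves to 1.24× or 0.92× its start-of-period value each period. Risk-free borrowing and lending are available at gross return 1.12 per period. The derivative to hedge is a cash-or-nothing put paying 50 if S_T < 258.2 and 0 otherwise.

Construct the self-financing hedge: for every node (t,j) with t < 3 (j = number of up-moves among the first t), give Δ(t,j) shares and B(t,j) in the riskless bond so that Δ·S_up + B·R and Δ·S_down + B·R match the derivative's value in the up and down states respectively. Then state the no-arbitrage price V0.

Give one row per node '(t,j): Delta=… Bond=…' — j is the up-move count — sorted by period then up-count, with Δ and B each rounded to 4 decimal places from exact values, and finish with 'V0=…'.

Since d<R<u, set p* = (R−d)/(u−d) = 0.6250; price each node as the discounted p*-expectation of its children.
Terminal payoffs: V(3,0)=50.0000, V(3,1)=50.0000, V(3,2)=50.0000, V(3,3)=0.0000
Node (2,0) S=126.1136: V=(p*·50.0000+(1−p*)·50.0000)/1.12=44.6429; Δ=(50.0000−50.0000)/(156.3809−116.0245)=0.0000; B=V−Δ·S=44.6429
Node (2,1) S=169.9792: V=(p*·50.0000+(1−p*)·50.0000)/1.12=44.6429; Δ=(50.0000−50.0000)/(210.7742−156.3809)=0.0000; B=V−Δ·S=44.6429
Node (2,2) S=229.1024: V=(p*·0.0000+(1−p*)·50.0000)/1.12=16.7411; Δ=(0.0000−50.0000)/(284.0870−210.7742)=-0.6820; B=V−Δ·S=172.9911
Node (1,0) S=137.0800: V=(p*·44.6429+(1−p*)·44.6429)/1.12=39.8597; Δ=(44.6429−44.6429)/(169.9792−126.1136)=0.0000; B=V−Δ·S=39.8597
Node (1,1) S=184.7600: V=(p*·16.7411+(1−p*)·44.6429)/1.12=24.2895; Δ=(16.7411−44.6429)/(229.1024−169.9792)=-0.4719; B=V−Δ·S=111.4826
Node (0,0) S=149.0000: V=(p*·24.2895+(1−p*)·39.8597)/1.12=26.9003; Δ=(24.2895−39.8597)/(184.7600−137.0800)=-0.3266; B=V−Δ·S=75.5571
Root portfolio cost Δ·149+B reproduces V0=26.9003.

(0,0): Delta=-0.3266 Bond=75.5571
(1,0): Delta=0.0000 Bond=39.8597
(1,1): Delta=-0.4719 Bond=111.4826
(2,0): Delta=0.0000 Bond=44.6429
(2,1): Delta=0.0000 Bond=44.6429
(2,2): Delta=-0.6820 Bond=172.9911
V0=26.9003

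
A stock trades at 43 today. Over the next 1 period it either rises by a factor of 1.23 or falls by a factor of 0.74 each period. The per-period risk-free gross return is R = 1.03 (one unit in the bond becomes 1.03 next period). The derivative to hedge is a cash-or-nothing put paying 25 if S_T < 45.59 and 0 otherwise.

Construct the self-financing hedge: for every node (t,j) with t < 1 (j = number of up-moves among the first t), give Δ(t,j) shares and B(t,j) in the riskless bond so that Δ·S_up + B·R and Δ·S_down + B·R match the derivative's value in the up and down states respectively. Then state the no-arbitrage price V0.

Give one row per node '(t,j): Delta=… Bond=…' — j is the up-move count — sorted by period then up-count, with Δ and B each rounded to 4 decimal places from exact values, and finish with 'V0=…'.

Risk-neutral probability p* = (R−d)/(u−d) = (1.03−0.74)/(1.23−0.74) = 0.5918.
Payoff layer (t=1): V(1,0)=25.0000, V(1,1)=0.0000
(0,0): S=43.0000. Δ = (V_up−V_dn)/(S_up−S_dn) = (0.0000−25.0000)/(52.8900−31.8200) = -1.1865. V = [p*·0.0000 + (1−p*)·25.0000]/1.03 = 9.9069. B = V − Δ·S = 60.9273.
Root portfolio cost Δ·43+B reproduces V0=9.9069.

(0,0): Delta=-1.1865 Bond=60.9273
V0=9.9069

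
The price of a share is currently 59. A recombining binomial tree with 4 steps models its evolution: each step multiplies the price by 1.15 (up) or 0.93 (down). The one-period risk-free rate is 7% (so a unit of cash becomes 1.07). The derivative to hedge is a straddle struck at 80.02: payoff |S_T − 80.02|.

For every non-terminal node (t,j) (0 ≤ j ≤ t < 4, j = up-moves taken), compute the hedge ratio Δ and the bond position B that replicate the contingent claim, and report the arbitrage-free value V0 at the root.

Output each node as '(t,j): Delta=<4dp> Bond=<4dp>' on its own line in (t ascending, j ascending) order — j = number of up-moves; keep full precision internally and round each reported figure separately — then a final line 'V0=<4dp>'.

(0,0): Delta=-0.1695 Bond=19.8086
(1,0): Delta=-0.7990 Bond=55.7329
(1,1): Delta=0.1214 Bond=1.4593
(2,0): Delta=-1.0000 Bond=69.8926
(2,1): Delta=-0.7061 Bond=53.7722
(2,2): Delta=0.5037 Bond=-28.2732
(3,0): Delta=-1.0000 Bond=74.7850
(3,1): Delta=-1.0000 Bond=74.7850
(3,2): Delta=-0.5702 Bond=47.6798
(3,3): Delta=1.0000 Bond=-74.7850
V0=9.8067

Risk-neutral probability p* = (R−d)/(u−d) = (1.07−0.93)/(1.15−0.93) = 0.6364.
Terminal values V(4,·): V(4,0)=35.8849, V(4,1)=25.4444, V(4,2)=12.5340, V(4,3)=3.4304, V(4,4)=23.1714
  t=3,j=0: stock 47.4571 → up 54.5756 (V=25.4444), down 44.1351 (V=35.8849). Price 27.3280; hedge Δ=-1.0000, bond B=74.7850.
  t=3,j=1: stock 58.6835 → up 67.4860 (V=12.5340), down 54.5756 (V=25.4444). Price 16.1016; hedge Δ=-1.0000, bond B=74.7850.
  t=3,j=2: stock 72.5656 → up 83.4504 (V=3.4304), down 67.4860 (V=12.5340). Price 6.2998; hedge Δ=-0.5702, bond B=47.6798.
  t=3,j=3: stock 89.7316 → up 103.1914 (V=23.1714), down 83.4504 (V=3.4304). Price 14.9466; hedge Δ=1.0000, bond B=-74.7850.
  t=2,j=0: stock 51.0291 → up 58.6835 (V=16.1016), down 47.4571 (V=27.3280). Price 18.8635; hedge Δ=-1.0000, bond B=69.8926.
  t=2,j=1: stock 63.1005 → up 72.5656 (V=6.2998), down 58.6835 (V=16.1016). Price 9.2188; hedge Δ=-0.7061, bond B=53.7722.
  t=2,j=2: stock 78.0275 → up 89.7316 (V=14.9466), down 72.5656 (V=6.2998). Price 11.0302; hedge Δ=0.5037, bond B=-28.2732.
  t=1,j=0: stock 54.8700 → up 63.1005 (V=9.2188), down 51.0291 (V=18.8635). Price 11.8934; hedge Δ=-0.7990, bond B=55.7329.
  t=1,j=1: stock 67.8500 → up 78.0275 (V=11.0302), down 63.1005 (V=9.2188). Price 9.6930; hedge Δ=0.1214, bond B=1.4593.
  t=0,j=0: stock 59.0000 → up 67.8500 (V=9.6930), down 54.8700 (V=11.8934). Price 9.8067; hedge Δ=-0.1695, bond B=19.8086.
Check: Δ(0,0)·S0 + B(0,0) = 9.8067 = V0.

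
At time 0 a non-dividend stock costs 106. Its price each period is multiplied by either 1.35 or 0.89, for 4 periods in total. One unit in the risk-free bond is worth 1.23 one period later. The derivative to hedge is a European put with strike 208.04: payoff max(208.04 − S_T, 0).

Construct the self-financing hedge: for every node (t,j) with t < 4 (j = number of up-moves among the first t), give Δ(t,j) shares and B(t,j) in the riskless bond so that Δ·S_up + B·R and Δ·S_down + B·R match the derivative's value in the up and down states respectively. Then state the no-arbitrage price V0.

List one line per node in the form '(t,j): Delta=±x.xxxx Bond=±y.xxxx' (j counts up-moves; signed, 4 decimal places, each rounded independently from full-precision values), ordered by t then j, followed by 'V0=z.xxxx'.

Since d<R<u, set p* = (R−d)/(u−d) = 0.7391; price each node as the discounted p*-expectation of its children.
Terminal payoffs: V(4,0)=141.5332, V(4,1)=107.1589, V(4,2)=55.0182, V(4,3)=0.0000, V(4,4)=0.0000
  t=3,j=0: stock 74.7267 → up 100.8811 (V=107.1589), down 66.5068 (V=141.5332). Price 94.4115; hedge Δ=-1.0000, bond B=169.1382.
  t=3,j=1: stock 113.3495 → up 153.0218 (V=55.0182), down 100.8811 (V=107.1589). Price 55.7887; hedge Δ=-1.0000, bond B=169.1382.
  t=3,j=2: stock 171.9347 → up 232.1118 (V=0.0000), down 153.0218 (V=55.0182). Price 11.6688; hedge Δ=-0.6956, bond B=131.2735.
  t=3,j=3: stock 260.7998 → up 352.0797 (V=0.0000), down 232.1118 (V=0.0000). Price 0.0000; hedge Δ=0.0000, bond B=0.0000.
  t=2,j=0: stock 83.9626 → up 113.3495 (V=55.7887), down 74.7267 (V=94.4115). Price 53.5481; hedge Δ=-1.0000, bond B=137.5107.
  t=2,j=1: stock 127.3590 → up 171.9347 (V=11.6688), down 113.3495 (V=55.7887). Price 18.8441; hedge Δ=-0.7531, bond B=114.7571.
  t=2,j=2: stock 193.1850 → up 260.7998 (V=0.0000), down 171.9347 (V=11.6688). Price 2.4748; hedge Δ=-0.1313, bond B=27.8417.
  t=1,j=0: stock 94.3400 → up 127.3590 (V=18.8441), down 83.9626 (V=53.5481). Price 22.6808; hedge Δ=-0.7997, bond B=98.1242.
  t=1,j=1: stock 143.1000 → up 193.1850 (V=2.4748), down 127.3590 (V=18.8441). Price 5.4838; hedge Δ=-0.2487, bond B=41.0693.
  t=0,j=0: stock 106.0000 → up 143.1000 (V=5.4838), down 94.3400 (V=22.6808). Price 8.1057; hedge Δ=-0.3527, bond B=45.4904.
Self-financing check: at every node Δ·S+B equals the discounted successor values.

(0,0): Delta=-0.3527 Bond=45.4904
(1,0): Delta=-0.7997 Bond=98.1242
(1,1): Delta=-0.2487 Bond=41.0693
(2,0): Delta=-1.0000 Bond=137.5107
(2,1): Delta=-0.7531 Bond=114.7571
(2,2): Delta=-0.1313 Bond=27.8417
(3,0): Delta=-1.0000 Bond=169.1382
(3,1): Delta=-1.0000 Bond=169.1382
(3,2): Delta=-0.6956 Bond=131.2735
(3,3): Delta=0.0000 Bond=0.0000
V0=8.1057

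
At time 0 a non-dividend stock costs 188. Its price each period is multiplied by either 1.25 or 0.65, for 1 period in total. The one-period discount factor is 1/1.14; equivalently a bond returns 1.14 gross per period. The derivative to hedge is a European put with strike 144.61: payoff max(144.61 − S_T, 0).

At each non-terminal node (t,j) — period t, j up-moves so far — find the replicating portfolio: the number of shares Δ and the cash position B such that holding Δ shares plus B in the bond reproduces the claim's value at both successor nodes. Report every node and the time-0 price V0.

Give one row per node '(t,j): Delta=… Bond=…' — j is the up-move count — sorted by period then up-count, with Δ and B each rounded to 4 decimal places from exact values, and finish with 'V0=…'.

(0,0): Delta=-0.1987 Bond=40.9539
V0=3.6039

The replicating-portfolio and risk-neutral prices coincide; use p* = (1.14−0.65)/(1.25−0.65) = 0.8167 for the latter.
Terminal payoffs: V(1,0)=22.4100, V(1,1)=0.0000
  t=0,j=0: stock 188.0000 → up 235.0000 (V=0.0000), down 122.2000 (V=22.4100). Price 3.6039; hedge Δ=-0.1987, bond B=40.9539.
Root portfolio cost Δ·188+B reproduces V0=3.6039.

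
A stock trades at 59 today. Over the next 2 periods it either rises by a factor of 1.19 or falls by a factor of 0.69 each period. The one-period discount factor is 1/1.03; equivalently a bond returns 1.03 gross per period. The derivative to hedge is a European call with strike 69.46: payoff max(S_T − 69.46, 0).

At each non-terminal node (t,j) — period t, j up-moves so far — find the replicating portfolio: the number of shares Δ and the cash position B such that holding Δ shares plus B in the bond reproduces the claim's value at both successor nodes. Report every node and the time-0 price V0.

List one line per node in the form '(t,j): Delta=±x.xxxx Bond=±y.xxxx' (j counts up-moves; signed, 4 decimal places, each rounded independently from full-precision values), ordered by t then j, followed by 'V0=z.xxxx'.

No-arbitrage ⇒ martingale measure with p* = (R−d)/(u−d) = 0.6800.
Terminal values V(2,·): V(2,0)=0.0000, V(2,1)=0.0000, V(2,2)=14.0899
Node (1,0) S=40.7100: V=(p*·0.0000+(1−p*)·0.0000)/1.03=0.0000; Δ=(0.0000−0.0000)/(48.4449−28.0899)=0.0000; B=V−Δ·S=0.0000
Node (1,1) S=70.2100: V=(p*·14.0899+(1−p*)·0.0000)/1.03=9.3021; Δ=(14.0899−0.0000)/(83.5499−48.4449)=0.4014; B=V−Δ·S=-18.8777
Node (0,0) S=59.0000: V=(p*·9.3021+(1−p*)·0.0000)/1.03=6.1412; Δ=(9.3021−0.0000)/(70.2100−40.7100)=0.3153; B=V−Δ·S=-12.4630
Root portfolio cost Δ·59+B reproduces V0=6.1412.

(0,0): Delta=0.3153 Bond=-12.4630
(1,0): Delta=0.0000 Bond=0.0000
(1,1): Delta=0.4014 Bond=-18.8777
V0=6.1412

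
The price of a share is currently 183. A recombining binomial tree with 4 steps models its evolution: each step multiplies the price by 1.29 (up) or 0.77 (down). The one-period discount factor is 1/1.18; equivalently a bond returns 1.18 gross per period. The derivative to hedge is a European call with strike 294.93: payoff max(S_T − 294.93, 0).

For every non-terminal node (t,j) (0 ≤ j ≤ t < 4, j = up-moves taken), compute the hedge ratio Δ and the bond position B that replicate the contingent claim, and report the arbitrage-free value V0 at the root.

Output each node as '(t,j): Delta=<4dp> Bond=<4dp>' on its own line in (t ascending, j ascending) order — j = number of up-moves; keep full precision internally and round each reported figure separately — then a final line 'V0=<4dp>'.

(0,0): Delta=0.6595 Bond=-76.8425
(1,0): Delta=0.0461 Bond=-4.2357
(1,1): Delta=0.7577 Bond=-113.8650
(2,0): Delta=0.0000 Bond=0.0000
(2,1): Delta=0.0534 Bond=-6.3390
(2,2): Delta=0.8705 Bond=-168.7080
(3,0): Delta=0.0000 Bond=0.0000
(3,1): Delta=0.0000 Bond=0.0000
(3,2): Delta=0.0620 Bond=-9.4869
(3,3): Delta=1.0000 Bond=-249.9407
V0=43.8452

The replicating-portfolio and risk-neutral prices coincide; use p* = (1.18−0.77)/(1.29−0.77) = 0.7885 for the latter.
Terminal payoffs: V(4,0)=0.0000, V(4,1)=0.0000, V(4,2)=0.0000, V(4,3)=7.5599, V(4,4)=211.8389
Node (3,0) S=83.5455: V=(p*·0.0000+(1−p*)·0.0000)/1.18=0.0000; Δ=(0.0000−0.0000)/(107.7737−64.3301)=0.0000; B=V−Δ·S=0.0000
Node (3,1) S=139.9659: V=(p*·0.0000+(1−p*)·0.0000)/1.18=0.0000; Δ=(0.0000−0.0000)/(180.5560−107.7737)=0.0000; B=V−Δ·S=0.0000
Node (3,2) S=234.4883: V=(p*·7.5599+(1−p*)·0.0000)/1.18=5.0515; Δ=(7.5599−0.0000)/(302.4899−180.5560)=0.0620; B=V−Δ·S=-9.4869
Node (3,3) S=392.8441: V=(p*·211.8389+(1−p*)·7.5599)/1.18=142.9034; Δ=(211.8389−7.5599)/(506.7689−302.4899)=1.0000; B=V−Δ·S=-249.9407
Node (2,0) S=108.5007: V=(p*·0.0000+(1−p*)·0.0000)/1.18=0.0000; Δ=(0.0000−0.0000)/(139.9659−83.5455)=0.0000; B=V−Δ·S=0.0000
Node (2,1) S=181.7739: V=(p*·5.0515+(1−p*)·0.0000)/1.18=3.3753; Δ=(5.0515−0.0000)/(234.4883−139.9659)=0.0534; B=V−Δ·S=-6.3390
Node (2,2) S=304.5303: V=(p*·142.9034+(1−p*)·5.0515)/1.18=96.3919; Δ=(142.9034−5.0515)/(392.8441−234.4883)=0.8705; B=V−Δ·S=-168.7080
Node (1,0) S=140.9100: V=(p*·3.3753+(1−p*)·0.0000)/1.18=2.2554; Δ=(3.3753−0.0000)/(181.7739−108.5007)=0.0461; B=V−Δ·S=-4.2357
Node (1,1) S=236.0700: V=(p*·96.3919+(1−p*)·3.3753)/1.18=65.0130; Δ=(96.3919−3.3753)/(304.5303−181.7739)=0.7577; B=V−Δ·S=-113.8650
Node (0,0) S=183.0000: V=(p*·65.0130+(1−p*)·2.2554)/1.18=43.8452; Δ=(65.0130−2.2554)/(236.0700−140.9100)=0.6595; B=V−Δ·S=-76.8425
The time-0 hedge costs 43.8452, which is the no-arbitrage price.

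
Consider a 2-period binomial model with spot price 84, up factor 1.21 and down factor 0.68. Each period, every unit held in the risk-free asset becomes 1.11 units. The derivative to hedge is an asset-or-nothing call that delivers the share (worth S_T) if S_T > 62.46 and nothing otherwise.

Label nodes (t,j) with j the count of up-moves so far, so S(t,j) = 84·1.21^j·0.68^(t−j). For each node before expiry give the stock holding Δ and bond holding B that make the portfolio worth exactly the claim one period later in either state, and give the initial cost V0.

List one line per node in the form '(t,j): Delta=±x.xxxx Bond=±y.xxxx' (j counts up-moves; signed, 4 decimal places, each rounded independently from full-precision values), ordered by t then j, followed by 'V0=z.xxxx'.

(0,0): Delta=1.1483 Bond=-13.5795
(1,0): Delta=2.2830 Bond=-79.8884
(1,1): Delta=1.0000 Bond=0.0000
V0=82.8777

No-arbitrage ⇒ martingale measure with p* = (R−d)/(u−d) = 0.8113.
At expiry t=2: V(2,0)=0.0000, V(2,1)=69.1152, V(2,2)=122.9844
Node (1,0) S=57.1200: V=(p*·69.1152+(1−p*)·0.0000)/1.11=50.5177; Δ=(69.1152−0.0000)/(69.1152−38.8416)=2.2830; B=V−Δ·S=-79.8884
Node (1,1) S=101.6400: V=(p*·122.9844+(1−p*)·69.1152)/1.11=101.6400; Δ=(122.9844−69.1152)/(122.9844−69.1152)=1.0000; B=V−Δ·S=0.0000
Node (0,0) S=84.0000: V=(p*·101.6400+(1−p*)·50.5177)/1.11=82.8777; Δ=(101.6400−50.5177)/(101.6400−57.1200)=1.1483; B=V−Δ·S=-13.5795
Each (Δ,B) replicates both successor values, so the strategy is self-financing and V0 is arbitrage-free.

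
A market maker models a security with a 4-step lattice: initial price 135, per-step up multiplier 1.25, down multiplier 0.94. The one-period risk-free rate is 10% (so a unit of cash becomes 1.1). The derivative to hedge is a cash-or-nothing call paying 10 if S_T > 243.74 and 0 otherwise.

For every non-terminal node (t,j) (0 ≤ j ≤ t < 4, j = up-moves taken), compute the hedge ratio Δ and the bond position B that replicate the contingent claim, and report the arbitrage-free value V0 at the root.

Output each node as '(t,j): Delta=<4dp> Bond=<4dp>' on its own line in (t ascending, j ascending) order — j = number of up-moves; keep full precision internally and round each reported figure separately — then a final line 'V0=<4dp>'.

(0,0): Delta=0.0694 Bond=-7.0696
(1,0): Delta=0.0560 Bond=-6.0688
(1,1): Delta=0.0789 Bond=-9.3776
(2,0): Delta=0.0000 Bond=0.0000
(2,1): Delta=0.0954 Bond=-12.9342
(2,2): Delta=0.0673 Bond=-7.8603
(3,0): Delta=0.0000 Bond=0.0000
(3,1): Delta=0.0000 Bond=0.0000
(3,2): Delta=0.1627 Bond=-27.5660
(3,3): Delta=0.0000 Bond=9.0909
V0=2.3023

Risk-neutral probability p* = (R−d)/(u−d) = (1.1−0.94)/(1.25−0.94) = 0.5161.
Payoff layer (t=4): V(4,0)=0.0000, V(4,1)=0.0000, V(4,2)=0.0000, V(4,3)=10.0000, V(4,4)=10.0000
(3,0): S=112.1288. Δ = (V_up−V_dn)/(S_up−S_dn) = (0.0000−0.0000)/(140.1610−105.4011) = 0.0000. V = [p*·0.0000 + (1−p*)·0.0000]/1.1 = 0.0000. B = V − Δ·S = 0.0000.
(3,1): S=149.1075. Δ = (V_up−V_dn)/(S_up−S_dn) = (0.0000−0.0000)/(186.3844−140.1610) = 0.0000. V = [p*·0.0000 + (1−p*)·0.0000]/1.1 = 0.0000. B = V − Δ·S = 0.0000.
(3,2): S=198.2812. Δ = (V_up−V_dn)/(S_up−S_dn) = (10.0000−0.0000)/(247.8516−186.3844) = 0.1627. V = [p*·10.0000 + (1−p*)·0.0000]/1.1 = 4.6921. B = V − Δ·S = -27.5660.
(3,3): S=263.6719. Δ = (V_up−V_dn)/(S_up−S_dn) = (10.0000−10.0000)/(329.5898−247.8516) = 0.0000. V = [p*·10.0000 + (1−p*)·10.0000]/1.1 = 9.0909. B = V − Δ·S = 9.0909.
(2,0): S=119.2860. Δ = (V_up−V_dn)/(S_up−S_dn) = (0.0000−0.0000)/(149.1075−112.1288) = 0.0000. V = [p*·0.0000 + (1−p*)·0.0000]/1.1 = 0.0000. B = V − Δ·S = 0.0000.
(2,1): S=158.6250. Δ = (V_up−V_dn)/(S_up−S_dn) = (4.6921−0.0000)/(198.2812−149.1075) = 0.0954. V = [p*·4.6921 + (1−p*)·0.0000]/1.1 = 2.2016. B = V − Δ·S = -12.9342.
(2,2): S=210.9375. Δ = (V_up−V_dn)/(S_up−S_dn) = (9.0909−4.6921)/(263.6719−198.2812) = 0.0673. V = [p*·9.0909 + (1−p*)·4.6921]/1.1 = 6.3295. B = V − Δ·S = -7.8603.
(1,0): S=126.9000. Δ = (V_up−V_dn)/(S_up−S_dn) = (2.2016−0.0000)/(158.6250−119.2860) = 0.0560. V = [p*·2.2016 + (1−p*)·0.0000]/1.1 = 1.0330. B = V − Δ·S = -6.0688.
(1,1): S=168.7500. Δ = (V_up−V_dn)/(S_up−S_dn) = (6.3295−2.2016)/(210.9375−158.6250) = 0.0789. V = [p*·6.3295 + (1−p*)·2.2016]/1.1 = 3.9383. B = V − Δ·S = -9.3776.
(0,0): S=135.0000. Δ = (V_up−V_dn)/(S_up−S_dn) = (3.9383−1.0330)/(168.7500−126.9000) = 0.0694. V = [p*·3.9383 + (1−p*)·1.0330]/1.1 = 2.3023. B = V − Δ·S = -7.0696.
Self-financing check: at every node Δ·S+B equals the discounted successor values.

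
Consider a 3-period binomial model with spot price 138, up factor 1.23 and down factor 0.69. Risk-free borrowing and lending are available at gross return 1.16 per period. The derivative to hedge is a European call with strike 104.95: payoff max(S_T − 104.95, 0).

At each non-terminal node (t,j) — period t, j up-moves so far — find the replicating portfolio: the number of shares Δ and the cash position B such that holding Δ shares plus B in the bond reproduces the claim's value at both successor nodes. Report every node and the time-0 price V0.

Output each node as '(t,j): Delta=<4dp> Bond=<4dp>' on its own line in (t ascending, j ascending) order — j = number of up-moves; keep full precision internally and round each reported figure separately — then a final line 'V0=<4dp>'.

(0,0): Delta=0.9397 Bond=-58.1592
(1,0): Delta=0.5707 Bond=-32.3231
(1,1): Delta=0.9706 Bond=-72.6986
(2,0): Delta=0.0000 Bond=0.0000
(2,1): Delta=0.6184 Bond=-43.0791
(2,2): Delta=1.0000 Bond=-90.4741
V0=71.5247

The replicating-portfolio and risk-neutral prices coincide; use p* = (1.16−0.69)/(1.23−0.69) = 0.8704 for the latter.
At expiry t=3: V(3,0)=0.0000, V(3,1)=0.0000, V(3,2)=39.1083, V(3,3)=151.8496
Node (2,0) S=65.7018: V=(p*·0.0000+(1−p*)·0.0000)/1.16=0.0000; Δ=(0.0000−0.0000)/(80.8132−45.3342)=0.0000; B=V−Δ·S=0.0000
Node (2,1) S=117.1206: V=(p*·39.1083+(1−p*)·0.0000)/1.16=29.3437; Δ=(39.1083−0.0000)/(144.0583−80.8132)=0.6184; B=V−Δ·S=-43.0791
Node (2,2) S=208.7802: V=(p*·151.8496+(1−p*)·39.1083)/1.16=118.3061; Δ=(151.8496−39.1083)/(256.7996−144.0583)=1.0000; B=V−Δ·S=-90.4741
Node (1,0) S=95.2200: V=(p*·29.3437+(1−p*)·0.0000)/1.16=22.0172; Δ=(29.3437−0.0000)/(117.1206−65.7018)=0.5707; B=V−Δ·S=-32.3231
Node (1,1) S=169.7400: V=(p*·118.3061+(1−p*)·29.3437)/1.16=92.0465; Δ=(118.3061−29.3437)/(208.7802−117.1206)=0.9706; B=V−Δ·S=-72.6986
Node (0,0) S=138.0000: V=(p*·92.0465+(1−p*)·22.0172)/1.16=71.5247; Δ=(92.0465−22.0172)/(169.7400−95.2200)=0.9397; B=V−Δ·S=-58.1592
Each (Δ,B) replicates both successor values, so the strategy is self-financing and V0 is arbitrage-free.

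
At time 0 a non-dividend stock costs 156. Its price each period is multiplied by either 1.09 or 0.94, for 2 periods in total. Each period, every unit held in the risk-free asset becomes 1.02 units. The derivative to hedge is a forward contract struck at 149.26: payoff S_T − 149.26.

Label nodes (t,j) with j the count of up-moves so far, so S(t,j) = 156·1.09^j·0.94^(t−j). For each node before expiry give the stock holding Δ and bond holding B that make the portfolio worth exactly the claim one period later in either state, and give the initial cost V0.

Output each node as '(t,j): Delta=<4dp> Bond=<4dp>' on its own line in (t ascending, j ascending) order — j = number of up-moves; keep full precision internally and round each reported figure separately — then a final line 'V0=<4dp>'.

Under the risk-neutral measure, an up-move has probability p* = (R−d)/(u−d) = 0.5333 and values discount at R = 1.02.
Payoff layer (t=2): V(2,0)=-11.4184, V(2,1)=10.5776, V(2,2)=36.0836
(1,0): S=146.6400. Δ = (V_up−V_dn)/(S_up−S_dn) = (10.5776−-11.4184)/(159.8376−137.8416) = 1.0000. V = [p*·10.5776 + (1−p*)·-11.4184]/1.02 = 0.3067. B = V − Δ·S = -146.3333.
(1,1): S=170.0400. Δ = (V_up−V_dn)/(S_up−S_dn) = (36.0836−10.5776)/(185.3436−159.8376) = 1.0000. V = [p*·36.0836 + (1−p*)·10.5776]/1.02 = 23.7067. B = V − Δ·S = -146.3333.
(0,0): S=156.0000. Δ = (V_up−V_dn)/(S_up−S_dn) = (23.7067−0.3067)/(170.0400−146.6400) = 1.0000. V = [p*·23.7067 + (1−p*)·0.3067]/1.02 = 12.5359. B = V − Δ·S = -143.4641.
The time-0 hedge costs 12.5359, which is the no-arbitrage price.

(0,0): Delta=1.0000 Bond=-143.4641
(1,0): Delta=1.0000 Bond=-146.3333
(1,1): Delta=1.0000 Bond=-146.3333
V0=12.5359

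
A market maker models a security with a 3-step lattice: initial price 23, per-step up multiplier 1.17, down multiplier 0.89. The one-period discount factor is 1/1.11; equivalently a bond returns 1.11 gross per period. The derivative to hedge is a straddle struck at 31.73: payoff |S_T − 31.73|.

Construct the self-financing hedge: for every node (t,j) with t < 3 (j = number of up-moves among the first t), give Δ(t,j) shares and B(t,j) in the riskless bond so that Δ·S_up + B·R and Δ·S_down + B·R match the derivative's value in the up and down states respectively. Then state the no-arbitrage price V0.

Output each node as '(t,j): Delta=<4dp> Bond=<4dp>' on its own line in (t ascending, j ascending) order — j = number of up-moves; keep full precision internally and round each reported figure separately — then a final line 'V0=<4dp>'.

Risk-neutral probability p* = (R−d)/(u−d) = (1.11−0.89)/(1.17−0.89) = 0.7857.
Payoff layer (t=3): V(3,0)=15.5157, V(3,1)=10.4146, V(3,2)=3.7086, V(3,3)=5.1071
Node (2,0) S=18.2183: V=(p*·10.4146+(1−p*)·15.5157)/1.11=10.3673; Δ=(10.4146−15.5157)/(21.3154−16.2143)=-1.0000; B=V−Δ·S=28.5856
Node (2,1) S=23.9499: V=(p*·3.7086+(1−p*)·10.4146)/1.11=4.6357; Δ=(3.7086−10.4146)/(28.0214−21.3154)=-1.0000; B=V−Δ·S=28.5856
Node (2,2) S=31.4847: V=(p*·5.1071+(1−p*)·3.7086)/1.11=4.3310; Δ=(5.1071−3.7086)/(36.8371−28.0214)=0.1586; B=V−Δ·S=-0.6636
Node (1,0) S=20.4700: V=(p*·4.6357+(1−p*)·10.3673)/1.11=5.2828; Δ=(4.6357−10.3673)/(23.9499−18.2183)=-1.0000; B=V−Δ·S=25.7528
Node (1,1) S=26.9100: V=(p*·4.3310+(1−p*)·4.6357)/1.11=3.9606; Δ=(4.3310−4.6357)/(31.4847−23.9499)=-0.0404; B=V−Δ·S=5.0487
Node (0,0) S=23.0000: V=(p*·3.9606+(1−p*)·5.2828)/1.11=3.8234; Δ=(3.9606−5.2828)/(26.9100−20.4700)=-0.2053; B=V−Δ·S=8.5453
The time-0 hedge costs 3.8234, which is the no-arbitrage price.

(0,0): Delta=-0.2053 Bond=8.5453
(1,0): Delta=-1.0000 Bond=25.7528
(1,1): Delta=-0.0404 Bond=5.0487
(2,0): Delta=-1.0000 Bond=28.5856
(2,1): Delta=-1.0000 Bond=28.5856
(2,2): Delta=0.1586 Bond=-0.6636
V0=3.8234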